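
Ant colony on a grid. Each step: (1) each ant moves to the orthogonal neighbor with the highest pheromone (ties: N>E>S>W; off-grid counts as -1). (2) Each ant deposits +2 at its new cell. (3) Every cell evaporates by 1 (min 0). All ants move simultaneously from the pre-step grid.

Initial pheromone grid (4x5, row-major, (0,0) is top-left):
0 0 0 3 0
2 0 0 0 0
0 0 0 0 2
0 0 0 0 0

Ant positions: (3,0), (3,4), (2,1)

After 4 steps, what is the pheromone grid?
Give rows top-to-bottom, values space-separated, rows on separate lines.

After step 1: ants at (2,0),(2,4),(1,1)
  0 0 0 2 0
  1 1 0 0 0
  1 0 0 0 3
  0 0 0 0 0
After step 2: ants at (1,0),(1,4),(1,0)
  0 0 0 1 0
  4 0 0 0 1
  0 0 0 0 2
  0 0 0 0 0
After step 3: ants at (0,0),(2,4),(0,0)
  3 0 0 0 0
  3 0 0 0 0
  0 0 0 0 3
  0 0 0 0 0
After step 4: ants at (1,0),(1,4),(1,0)
  2 0 0 0 0
  6 0 0 0 1
  0 0 0 0 2
  0 0 0 0 0

2 0 0 0 0
6 0 0 0 1
0 0 0 0 2
0 0 0 0 0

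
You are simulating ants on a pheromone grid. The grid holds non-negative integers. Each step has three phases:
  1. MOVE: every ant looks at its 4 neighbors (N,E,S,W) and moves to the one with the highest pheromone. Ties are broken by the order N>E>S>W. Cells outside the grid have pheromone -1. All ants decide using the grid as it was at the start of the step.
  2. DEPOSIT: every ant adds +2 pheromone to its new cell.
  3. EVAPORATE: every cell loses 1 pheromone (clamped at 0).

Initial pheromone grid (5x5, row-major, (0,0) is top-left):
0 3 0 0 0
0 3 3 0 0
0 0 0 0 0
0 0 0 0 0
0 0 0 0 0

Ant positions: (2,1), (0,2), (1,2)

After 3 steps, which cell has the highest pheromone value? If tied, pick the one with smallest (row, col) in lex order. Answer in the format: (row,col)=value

Answer: (1,1)=10

Derivation:
Step 1: ant0:(2,1)->N->(1,1) | ant1:(0,2)->S->(1,2) | ant2:(1,2)->W->(1,1)
  grid max=6 at (1,1)
Step 2: ant0:(1,1)->E->(1,2) | ant1:(1,2)->W->(1,1) | ant2:(1,1)->E->(1,2)
  grid max=7 at (1,1)
Step 3: ant0:(1,2)->W->(1,1) | ant1:(1,1)->E->(1,2) | ant2:(1,2)->W->(1,1)
  grid max=10 at (1,1)
Final grid:
  0 0 0 0 0
  0 10 8 0 0
  0 0 0 0 0
  0 0 0 0 0
  0 0 0 0 0
Max pheromone 10 at (1,1)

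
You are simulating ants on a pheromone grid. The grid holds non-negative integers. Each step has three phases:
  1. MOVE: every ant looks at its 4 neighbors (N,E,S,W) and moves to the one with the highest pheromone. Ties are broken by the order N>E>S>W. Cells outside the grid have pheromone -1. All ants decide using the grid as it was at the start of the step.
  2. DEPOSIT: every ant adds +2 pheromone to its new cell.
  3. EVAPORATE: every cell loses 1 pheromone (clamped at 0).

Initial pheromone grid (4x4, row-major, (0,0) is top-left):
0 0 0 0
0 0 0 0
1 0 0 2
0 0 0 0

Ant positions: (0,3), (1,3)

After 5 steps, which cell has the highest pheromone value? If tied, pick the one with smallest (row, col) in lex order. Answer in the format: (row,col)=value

Step 1: ant0:(0,3)->S->(1,3) | ant1:(1,3)->S->(2,3)
  grid max=3 at (2,3)
Step 2: ant0:(1,3)->S->(2,3) | ant1:(2,3)->N->(1,3)
  grid max=4 at (2,3)
Step 3: ant0:(2,3)->N->(1,3) | ant1:(1,3)->S->(2,3)
  grid max=5 at (2,3)
Step 4: ant0:(1,3)->S->(2,3) | ant1:(2,3)->N->(1,3)
  grid max=6 at (2,3)
Step 5: ant0:(2,3)->N->(1,3) | ant1:(1,3)->S->(2,3)
  grid max=7 at (2,3)
Final grid:
  0 0 0 0
  0 0 0 5
  0 0 0 7
  0 0 0 0
Max pheromone 7 at (2,3)

Answer: (2,3)=7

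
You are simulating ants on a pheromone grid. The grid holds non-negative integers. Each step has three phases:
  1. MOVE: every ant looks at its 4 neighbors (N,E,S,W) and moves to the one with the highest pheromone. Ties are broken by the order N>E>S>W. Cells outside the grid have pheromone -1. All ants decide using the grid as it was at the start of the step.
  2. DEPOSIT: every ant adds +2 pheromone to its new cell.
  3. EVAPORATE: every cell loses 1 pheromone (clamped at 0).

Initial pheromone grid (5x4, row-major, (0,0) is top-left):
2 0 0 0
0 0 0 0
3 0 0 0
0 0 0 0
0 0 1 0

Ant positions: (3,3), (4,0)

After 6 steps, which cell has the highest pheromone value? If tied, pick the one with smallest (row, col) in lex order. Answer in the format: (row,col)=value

Answer: (2,0)=3

Derivation:
Step 1: ant0:(3,3)->N->(2,3) | ant1:(4,0)->N->(3,0)
  grid max=2 at (2,0)
Step 2: ant0:(2,3)->N->(1,3) | ant1:(3,0)->N->(2,0)
  grid max=3 at (2,0)
Step 3: ant0:(1,3)->N->(0,3) | ant1:(2,0)->N->(1,0)
  grid max=2 at (2,0)
Step 4: ant0:(0,3)->S->(1,3) | ant1:(1,0)->S->(2,0)
  grid max=3 at (2,0)
Step 5: ant0:(1,3)->N->(0,3) | ant1:(2,0)->N->(1,0)
  grid max=2 at (2,0)
Step 6: ant0:(0,3)->S->(1,3) | ant1:(1,0)->S->(2,0)
  grid max=3 at (2,0)
Final grid:
  0 0 0 0
  0 0 0 1
  3 0 0 0
  0 0 0 0
  0 0 0 0
Max pheromone 3 at (2,0)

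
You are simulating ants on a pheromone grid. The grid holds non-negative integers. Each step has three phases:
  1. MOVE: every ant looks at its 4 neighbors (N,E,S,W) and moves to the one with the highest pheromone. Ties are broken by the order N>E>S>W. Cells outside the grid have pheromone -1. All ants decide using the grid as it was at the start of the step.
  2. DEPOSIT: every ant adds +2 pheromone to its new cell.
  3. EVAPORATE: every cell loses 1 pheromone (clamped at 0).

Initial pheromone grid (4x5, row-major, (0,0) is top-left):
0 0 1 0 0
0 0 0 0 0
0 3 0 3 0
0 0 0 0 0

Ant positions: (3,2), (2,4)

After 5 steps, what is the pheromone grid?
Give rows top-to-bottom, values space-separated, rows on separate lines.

After step 1: ants at (2,2),(2,3)
  0 0 0 0 0
  0 0 0 0 0
  0 2 1 4 0
  0 0 0 0 0
After step 2: ants at (2,3),(2,2)
  0 0 0 0 0
  0 0 0 0 0
  0 1 2 5 0
  0 0 0 0 0
After step 3: ants at (2,2),(2,3)
  0 0 0 0 0
  0 0 0 0 0
  0 0 3 6 0
  0 0 0 0 0
After step 4: ants at (2,3),(2,2)
  0 0 0 0 0
  0 0 0 0 0
  0 0 4 7 0
  0 0 0 0 0
After step 5: ants at (2,2),(2,3)
  0 0 0 0 0
  0 0 0 0 0
  0 0 5 8 0
  0 0 0 0 0

0 0 0 0 0
0 0 0 0 0
0 0 5 8 0
0 0 0 0 0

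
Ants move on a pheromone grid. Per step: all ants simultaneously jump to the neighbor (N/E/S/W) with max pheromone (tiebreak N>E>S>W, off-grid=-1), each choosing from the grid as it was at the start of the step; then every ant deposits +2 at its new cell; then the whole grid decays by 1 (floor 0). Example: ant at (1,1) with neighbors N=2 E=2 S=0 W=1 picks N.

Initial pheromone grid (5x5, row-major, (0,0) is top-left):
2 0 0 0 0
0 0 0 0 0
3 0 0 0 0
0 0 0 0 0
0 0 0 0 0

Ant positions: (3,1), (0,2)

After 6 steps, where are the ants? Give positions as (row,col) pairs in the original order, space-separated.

Step 1: ant0:(3,1)->N->(2,1) | ant1:(0,2)->E->(0,3)
  grid max=2 at (2,0)
Step 2: ant0:(2,1)->W->(2,0) | ant1:(0,3)->E->(0,4)
  grid max=3 at (2,0)
Step 3: ant0:(2,0)->N->(1,0) | ant1:(0,4)->S->(1,4)
  grid max=2 at (2,0)
Step 4: ant0:(1,0)->S->(2,0) | ant1:(1,4)->N->(0,4)
  grid max=3 at (2,0)
Step 5: ant0:(2,0)->N->(1,0) | ant1:(0,4)->S->(1,4)
  grid max=2 at (2,0)
Step 6: ant0:(1,0)->S->(2,0) | ant1:(1,4)->N->(0,4)
  grid max=3 at (2,0)

(2,0) (0,4)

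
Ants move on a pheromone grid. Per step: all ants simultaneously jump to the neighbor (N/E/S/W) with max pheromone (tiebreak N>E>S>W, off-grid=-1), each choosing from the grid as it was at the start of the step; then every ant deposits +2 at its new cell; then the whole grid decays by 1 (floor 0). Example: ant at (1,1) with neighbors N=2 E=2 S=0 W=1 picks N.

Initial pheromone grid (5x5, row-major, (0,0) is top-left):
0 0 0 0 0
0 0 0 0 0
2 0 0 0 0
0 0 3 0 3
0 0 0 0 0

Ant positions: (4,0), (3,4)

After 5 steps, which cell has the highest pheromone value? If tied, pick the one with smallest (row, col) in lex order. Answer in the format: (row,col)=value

Step 1: ant0:(4,0)->N->(3,0) | ant1:(3,4)->N->(2,4)
  grid max=2 at (3,2)
Step 2: ant0:(3,0)->N->(2,0) | ant1:(2,4)->S->(3,4)
  grid max=3 at (3,4)
Step 3: ant0:(2,0)->N->(1,0) | ant1:(3,4)->N->(2,4)
  grid max=2 at (3,4)
Step 4: ant0:(1,0)->S->(2,0) | ant1:(2,4)->S->(3,4)
  grid max=3 at (3,4)
Step 5: ant0:(2,0)->N->(1,0) | ant1:(3,4)->N->(2,4)
  grid max=2 at (3,4)
Final grid:
  0 0 0 0 0
  1 0 0 0 0
  1 0 0 0 1
  0 0 0 0 2
  0 0 0 0 0
Max pheromone 2 at (3,4)

Answer: (3,4)=2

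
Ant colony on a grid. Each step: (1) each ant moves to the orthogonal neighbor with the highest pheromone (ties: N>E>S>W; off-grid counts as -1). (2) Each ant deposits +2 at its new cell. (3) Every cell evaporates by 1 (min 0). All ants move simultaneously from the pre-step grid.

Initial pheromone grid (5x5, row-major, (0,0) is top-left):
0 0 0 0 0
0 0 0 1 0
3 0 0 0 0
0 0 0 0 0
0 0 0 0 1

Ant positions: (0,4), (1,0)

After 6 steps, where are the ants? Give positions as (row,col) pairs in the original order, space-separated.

Step 1: ant0:(0,4)->S->(1,4) | ant1:(1,0)->S->(2,0)
  grid max=4 at (2,0)
Step 2: ant0:(1,4)->N->(0,4) | ant1:(2,0)->N->(1,0)
  grid max=3 at (2,0)
Step 3: ant0:(0,4)->S->(1,4) | ant1:(1,0)->S->(2,0)
  grid max=4 at (2,0)
Step 4: ant0:(1,4)->N->(0,4) | ant1:(2,0)->N->(1,0)
  grid max=3 at (2,0)
Step 5: ant0:(0,4)->S->(1,4) | ant1:(1,0)->S->(2,0)
  grid max=4 at (2,0)
Step 6: ant0:(1,4)->N->(0,4) | ant1:(2,0)->N->(1,0)
  grid max=3 at (2,0)

(0,4) (1,0)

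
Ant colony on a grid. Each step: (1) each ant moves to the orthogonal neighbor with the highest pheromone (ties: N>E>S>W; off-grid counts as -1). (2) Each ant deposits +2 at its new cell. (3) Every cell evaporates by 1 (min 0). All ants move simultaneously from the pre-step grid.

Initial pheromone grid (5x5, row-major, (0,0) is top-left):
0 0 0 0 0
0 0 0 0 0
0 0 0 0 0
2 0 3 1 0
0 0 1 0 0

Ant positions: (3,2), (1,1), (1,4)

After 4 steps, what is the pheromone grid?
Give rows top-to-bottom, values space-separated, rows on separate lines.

After step 1: ants at (3,3),(0,1),(0,4)
  0 1 0 0 1
  0 0 0 0 0
  0 0 0 0 0
  1 0 2 2 0
  0 0 0 0 0
After step 2: ants at (3,2),(0,2),(1,4)
  0 0 1 0 0
  0 0 0 0 1
  0 0 0 0 0
  0 0 3 1 0
  0 0 0 0 0
After step 3: ants at (3,3),(0,3),(0,4)
  0 0 0 1 1
  0 0 0 0 0
  0 0 0 0 0
  0 0 2 2 0
  0 0 0 0 0
After step 4: ants at (3,2),(0,4),(0,3)
  0 0 0 2 2
  0 0 0 0 0
  0 0 0 0 0
  0 0 3 1 0
  0 0 0 0 0

0 0 0 2 2
0 0 0 0 0
0 0 0 0 0
0 0 3 1 0
0 0 0 0 0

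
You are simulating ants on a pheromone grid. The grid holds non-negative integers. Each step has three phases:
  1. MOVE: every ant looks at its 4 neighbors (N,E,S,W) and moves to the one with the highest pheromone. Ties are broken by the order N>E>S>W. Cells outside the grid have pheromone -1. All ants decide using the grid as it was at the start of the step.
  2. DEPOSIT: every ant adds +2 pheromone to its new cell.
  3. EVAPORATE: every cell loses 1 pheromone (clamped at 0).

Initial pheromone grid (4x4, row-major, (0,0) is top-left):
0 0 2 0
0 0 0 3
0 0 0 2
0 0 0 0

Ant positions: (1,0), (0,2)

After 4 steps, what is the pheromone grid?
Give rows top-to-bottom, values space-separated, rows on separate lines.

After step 1: ants at (0,0),(0,3)
  1 0 1 1
  0 0 0 2
  0 0 0 1
  0 0 0 0
After step 2: ants at (0,1),(1,3)
  0 1 0 0
  0 0 0 3
  0 0 0 0
  0 0 0 0
After step 3: ants at (0,2),(0,3)
  0 0 1 1
  0 0 0 2
  0 0 0 0
  0 0 0 0
After step 4: ants at (0,3),(1,3)
  0 0 0 2
  0 0 0 3
  0 0 0 0
  0 0 0 0

0 0 0 2
0 0 0 3
0 0 0 0
0 0 0 0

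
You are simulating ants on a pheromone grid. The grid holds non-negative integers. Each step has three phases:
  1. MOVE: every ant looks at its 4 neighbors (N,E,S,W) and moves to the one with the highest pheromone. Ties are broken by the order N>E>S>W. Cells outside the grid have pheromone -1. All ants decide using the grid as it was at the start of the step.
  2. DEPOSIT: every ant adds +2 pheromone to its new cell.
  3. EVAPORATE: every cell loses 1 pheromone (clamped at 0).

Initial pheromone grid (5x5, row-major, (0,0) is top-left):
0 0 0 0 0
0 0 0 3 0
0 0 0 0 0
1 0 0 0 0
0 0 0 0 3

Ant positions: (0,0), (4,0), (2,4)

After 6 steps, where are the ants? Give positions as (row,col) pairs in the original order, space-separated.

Step 1: ant0:(0,0)->E->(0,1) | ant1:(4,0)->N->(3,0) | ant2:(2,4)->N->(1,4)
  grid max=2 at (1,3)
Step 2: ant0:(0,1)->E->(0,2) | ant1:(3,0)->N->(2,0) | ant2:(1,4)->W->(1,3)
  grid max=3 at (1,3)
Step 3: ant0:(0,2)->E->(0,3) | ant1:(2,0)->S->(3,0) | ant2:(1,3)->N->(0,3)
  grid max=3 at (0,3)
Step 4: ant0:(0,3)->S->(1,3) | ant1:(3,0)->N->(2,0) | ant2:(0,3)->S->(1,3)
  grid max=5 at (1,3)
Step 5: ant0:(1,3)->N->(0,3) | ant1:(2,0)->S->(3,0) | ant2:(1,3)->N->(0,3)
  grid max=5 at (0,3)
Step 6: ant0:(0,3)->S->(1,3) | ant1:(3,0)->N->(2,0) | ant2:(0,3)->S->(1,3)
  grid max=7 at (1,3)

(1,3) (2,0) (1,3)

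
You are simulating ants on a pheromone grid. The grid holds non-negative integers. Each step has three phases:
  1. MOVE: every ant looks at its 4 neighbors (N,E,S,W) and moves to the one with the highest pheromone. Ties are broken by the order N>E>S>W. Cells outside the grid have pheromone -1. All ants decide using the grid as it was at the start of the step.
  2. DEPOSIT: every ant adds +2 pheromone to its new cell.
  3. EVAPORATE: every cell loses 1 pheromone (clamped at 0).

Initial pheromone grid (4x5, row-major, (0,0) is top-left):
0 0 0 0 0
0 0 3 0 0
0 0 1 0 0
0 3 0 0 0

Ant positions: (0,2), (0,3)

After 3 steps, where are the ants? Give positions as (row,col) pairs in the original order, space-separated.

Step 1: ant0:(0,2)->S->(1,2) | ant1:(0,3)->E->(0,4)
  grid max=4 at (1,2)
Step 2: ant0:(1,2)->N->(0,2) | ant1:(0,4)->S->(1,4)
  grid max=3 at (1,2)
Step 3: ant0:(0,2)->S->(1,2) | ant1:(1,4)->N->(0,4)
  grid max=4 at (1,2)

(1,2) (0,4)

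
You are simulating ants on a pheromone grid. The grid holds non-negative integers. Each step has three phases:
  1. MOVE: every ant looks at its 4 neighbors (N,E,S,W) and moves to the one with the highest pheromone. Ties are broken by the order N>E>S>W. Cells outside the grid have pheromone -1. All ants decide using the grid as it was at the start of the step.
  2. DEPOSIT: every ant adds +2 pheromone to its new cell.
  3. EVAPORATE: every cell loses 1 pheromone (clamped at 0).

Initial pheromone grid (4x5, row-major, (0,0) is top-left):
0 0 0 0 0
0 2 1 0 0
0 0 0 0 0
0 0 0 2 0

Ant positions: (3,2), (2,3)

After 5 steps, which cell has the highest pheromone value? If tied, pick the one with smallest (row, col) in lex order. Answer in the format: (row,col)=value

Step 1: ant0:(3,2)->E->(3,3) | ant1:(2,3)->S->(3,3)
  grid max=5 at (3,3)
Step 2: ant0:(3,3)->N->(2,3) | ant1:(3,3)->N->(2,3)
  grid max=4 at (3,3)
Step 3: ant0:(2,3)->S->(3,3) | ant1:(2,3)->S->(3,3)
  grid max=7 at (3,3)
Step 4: ant0:(3,3)->N->(2,3) | ant1:(3,3)->N->(2,3)
  grid max=6 at (3,3)
Step 5: ant0:(2,3)->S->(3,3) | ant1:(2,3)->S->(3,3)
  grid max=9 at (3,3)
Final grid:
  0 0 0 0 0
  0 0 0 0 0
  0 0 0 4 0
  0 0 0 9 0
Max pheromone 9 at (3,3)

Answer: (3,3)=9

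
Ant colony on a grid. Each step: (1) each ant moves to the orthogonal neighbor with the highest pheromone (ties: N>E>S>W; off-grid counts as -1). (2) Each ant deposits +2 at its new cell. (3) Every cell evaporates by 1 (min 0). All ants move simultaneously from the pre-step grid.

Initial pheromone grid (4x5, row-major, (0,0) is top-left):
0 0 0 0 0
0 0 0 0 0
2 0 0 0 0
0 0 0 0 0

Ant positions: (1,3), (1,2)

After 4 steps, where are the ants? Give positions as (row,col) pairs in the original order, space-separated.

Step 1: ant0:(1,3)->N->(0,3) | ant1:(1,2)->N->(0,2)
  grid max=1 at (0,2)
Step 2: ant0:(0,3)->W->(0,2) | ant1:(0,2)->E->(0,3)
  grid max=2 at (0,2)
Step 3: ant0:(0,2)->E->(0,3) | ant1:(0,3)->W->(0,2)
  grid max=3 at (0,2)
Step 4: ant0:(0,3)->W->(0,2) | ant1:(0,2)->E->(0,3)
  grid max=4 at (0,2)

(0,2) (0,3)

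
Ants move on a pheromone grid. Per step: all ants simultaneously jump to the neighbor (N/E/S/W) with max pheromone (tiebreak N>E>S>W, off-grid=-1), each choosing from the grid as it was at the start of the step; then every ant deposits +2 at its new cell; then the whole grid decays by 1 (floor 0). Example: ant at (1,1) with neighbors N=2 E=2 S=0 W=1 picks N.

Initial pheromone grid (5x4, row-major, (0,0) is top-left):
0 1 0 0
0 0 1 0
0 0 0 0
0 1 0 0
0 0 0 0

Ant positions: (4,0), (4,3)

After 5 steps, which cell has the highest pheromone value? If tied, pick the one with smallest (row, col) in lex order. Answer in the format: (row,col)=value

Answer: (0,1)=1

Derivation:
Step 1: ant0:(4,0)->N->(3,0) | ant1:(4,3)->N->(3,3)
  grid max=1 at (3,0)
Step 2: ant0:(3,0)->N->(2,0) | ant1:(3,3)->N->(2,3)
  grid max=1 at (2,0)
Step 3: ant0:(2,0)->N->(1,0) | ant1:(2,3)->N->(1,3)
  grid max=1 at (1,0)
Step 4: ant0:(1,0)->N->(0,0) | ant1:(1,3)->N->(0,3)
  grid max=1 at (0,0)
Step 5: ant0:(0,0)->E->(0,1) | ant1:(0,3)->S->(1,3)
  grid max=1 at (0,1)
Final grid:
  0 1 0 0
  0 0 0 1
  0 0 0 0
  0 0 0 0
  0 0 0 0
Max pheromone 1 at (0,1)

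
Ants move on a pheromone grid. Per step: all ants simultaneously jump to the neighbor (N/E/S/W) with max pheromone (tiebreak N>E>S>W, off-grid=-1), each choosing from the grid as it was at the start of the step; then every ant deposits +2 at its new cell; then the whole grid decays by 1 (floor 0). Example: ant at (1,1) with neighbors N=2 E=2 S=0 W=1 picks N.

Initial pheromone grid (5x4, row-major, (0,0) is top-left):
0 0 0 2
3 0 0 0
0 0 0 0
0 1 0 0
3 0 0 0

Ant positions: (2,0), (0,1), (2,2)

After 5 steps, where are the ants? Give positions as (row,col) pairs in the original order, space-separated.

Step 1: ant0:(2,0)->N->(1,0) | ant1:(0,1)->E->(0,2) | ant2:(2,2)->N->(1,2)
  grid max=4 at (1,0)
Step 2: ant0:(1,0)->N->(0,0) | ant1:(0,2)->E->(0,3) | ant2:(1,2)->N->(0,2)
  grid max=3 at (1,0)
Step 3: ant0:(0,0)->S->(1,0) | ant1:(0,3)->W->(0,2) | ant2:(0,2)->E->(0,3)
  grid max=4 at (1,0)
Step 4: ant0:(1,0)->N->(0,0) | ant1:(0,2)->E->(0,3) | ant2:(0,3)->W->(0,2)
  grid max=4 at (0,2)
Step 5: ant0:(0,0)->S->(1,0) | ant1:(0,3)->W->(0,2) | ant2:(0,2)->E->(0,3)
  grid max=5 at (0,2)

(1,0) (0,2) (0,3)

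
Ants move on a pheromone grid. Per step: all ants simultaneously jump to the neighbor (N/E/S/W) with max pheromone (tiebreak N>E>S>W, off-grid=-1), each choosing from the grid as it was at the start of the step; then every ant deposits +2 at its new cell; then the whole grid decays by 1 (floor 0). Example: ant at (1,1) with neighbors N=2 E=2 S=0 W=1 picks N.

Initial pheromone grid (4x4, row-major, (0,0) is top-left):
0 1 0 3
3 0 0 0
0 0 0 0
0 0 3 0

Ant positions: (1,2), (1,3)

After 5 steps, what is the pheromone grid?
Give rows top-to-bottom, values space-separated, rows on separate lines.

After step 1: ants at (0,2),(0,3)
  0 0 1 4
  2 0 0 0
  0 0 0 0
  0 0 2 0
After step 2: ants at (0,3),(0,2)
  0 0 2 5
  1 0 0 0
  0 0 0 0
  0 0 1 0
After step 3: ants at (0,2),(0,3)
  0 0 3 6
  0 0 0 0
  0 0 0 0
  0 0 0 0
After step 4: ants at (0,3),(0,2)
  0 0 4 7
  0 0 0 0
  0 0 0 0
  0 0 0 0
After step 5: ants at (0,2),(0,3)
  0 0 5 8
  0 0 0 0
  0 0 0 0
  0 0 0 0

0 0 5 8
0 0 0 0
0 0 0 0
0 0 0 0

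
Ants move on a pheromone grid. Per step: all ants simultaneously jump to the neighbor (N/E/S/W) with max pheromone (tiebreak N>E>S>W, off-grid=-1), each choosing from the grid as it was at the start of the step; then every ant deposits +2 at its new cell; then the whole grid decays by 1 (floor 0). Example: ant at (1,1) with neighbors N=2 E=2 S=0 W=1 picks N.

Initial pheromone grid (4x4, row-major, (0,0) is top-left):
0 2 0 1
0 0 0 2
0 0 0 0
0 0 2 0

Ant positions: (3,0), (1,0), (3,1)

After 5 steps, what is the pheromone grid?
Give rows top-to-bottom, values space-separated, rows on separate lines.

After step 1: ants at (2,0),(0,0),(3,2)
  1 1 0 0
  0 0 0 1
  1 0 0 0
  0 0 3 0
After step 2: ants at (1,0),(0,1),(2,2)
  0 2 0 0
  1 0 0 0
  0 0 1 0
  0 0 2 0
After step 3: ants at (0,0),(0,2),(3,2)
  1 1 1 0
  0 0 0 0
  0 0 0 0
  0 0 3 0
After step 4: ants at (0,1),(0,1),(2,2)
  0 4 0 0
  0 0 0 0
  0 0 1 0
  0 0 2 0
After step 5: ants at (0,2),(0,2),(3,2)
  0 3 3 0
  0 0 0 0
  0 0 0 0
  0 0 3 0

0 3 3 0
0 0 0 0
0 0 0 0
0 0 3 0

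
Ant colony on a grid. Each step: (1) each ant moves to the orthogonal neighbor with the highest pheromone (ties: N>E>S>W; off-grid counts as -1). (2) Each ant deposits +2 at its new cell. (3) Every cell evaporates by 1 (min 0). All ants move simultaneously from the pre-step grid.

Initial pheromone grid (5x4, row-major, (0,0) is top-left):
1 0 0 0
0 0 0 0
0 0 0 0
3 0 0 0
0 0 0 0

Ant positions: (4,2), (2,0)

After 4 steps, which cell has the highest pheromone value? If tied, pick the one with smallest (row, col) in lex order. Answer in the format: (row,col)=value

Step 1: ant0:(4,2)->N->(3,2) | ant1:(2,0)->S->(3,0)
  grid max=4 at (3,0)
Step 2: ant0:(3,2)->N->(2,2) | ant1:(3,0)->N->(2,0)
  grid max=3 at (3,0)
Step 3: ant0:(2,2)->N->(1,2) | ant1:(2,0)->S->(3,0)
  grid max=4 at (3,0)
Step 4: ant0:(1,2)->N->(0,2) | ant1:(3,0)->N->(2,0)
  grid max=3 at (3,0)
Final grid:
  0 0 1 0
  0 0 0 0
  1 0 0 0
  3 0 0 0
  0 0 0 0
Max pheromone 3 at (3,0)

Answer: (3,0)=3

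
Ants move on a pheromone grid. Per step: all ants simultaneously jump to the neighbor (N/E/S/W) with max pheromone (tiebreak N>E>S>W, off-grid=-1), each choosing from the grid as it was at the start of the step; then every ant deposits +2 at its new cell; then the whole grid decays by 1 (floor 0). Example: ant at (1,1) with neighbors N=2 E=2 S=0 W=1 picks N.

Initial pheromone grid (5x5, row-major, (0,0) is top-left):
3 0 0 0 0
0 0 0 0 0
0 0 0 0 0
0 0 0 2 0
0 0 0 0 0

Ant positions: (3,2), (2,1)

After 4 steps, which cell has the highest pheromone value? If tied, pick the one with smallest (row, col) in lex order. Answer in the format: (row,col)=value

Step 1: ant0:(3,2)->E->(3,3) | ant1:(2,1)->N->(1,1)
  grid max=3 at (3,3)
Step 2: ant0:(3,3)->N->(2,3) | ant1:(1,1)->N->(0,1)
  grid max=2 at (3,3)
Step 3: ant0:(2,3)->S->(3,3) | ant1:(0,1)->W->(0,0)
  grid max=3 at (3,3)
Step 4: ant0:(3,3)->N->(2,3) | ant1:(0,0)->E->(0,1)
  grid max=2 at (3,3)
Final grid:
  1 1 0 0 0
  0 0 0 0 0
  0 0 0 1 0
  0 0 0 2 0
  0 0 0 0 0
Max pheromone 2 at (3,3)

Answer: (3,3)=2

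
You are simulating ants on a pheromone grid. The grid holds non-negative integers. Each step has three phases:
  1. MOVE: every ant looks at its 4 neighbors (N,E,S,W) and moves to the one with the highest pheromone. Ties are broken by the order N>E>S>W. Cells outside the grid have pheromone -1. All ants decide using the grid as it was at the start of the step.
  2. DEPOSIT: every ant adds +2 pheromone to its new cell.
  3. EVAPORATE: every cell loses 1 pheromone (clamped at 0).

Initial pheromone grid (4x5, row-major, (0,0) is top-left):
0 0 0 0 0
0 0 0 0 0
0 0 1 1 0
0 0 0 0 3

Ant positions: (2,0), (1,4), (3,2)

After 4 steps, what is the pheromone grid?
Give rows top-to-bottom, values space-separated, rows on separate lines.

After step 1: ants at (1,0),(0,4),(2,2)
  0 0 0 0 1
  1 0 0 0 0
  0 0 2 0 0
  0 0 0 0 2
After step 2: ants at (0,0),(1,4),(1,2)
  1 0 0 0 0
  0 0 1 0 1
  0 0 1 0 0
  0 0 0 0 1
After step 3: ants at (0,1),(0,4),(2,2)
  0 1 0 0 1
  0 0 0 0 0
  0 0 2 0 0
  0 0 0 0 0
After step 4: ants at (0,2),(1,4),(1,2)
  0 0 1 0 0
  0 0 1 0 1
  0 0 1 0 0
  0 0 0 0 0

0 0 1 0 0
0 0 1 0 1
0 0 1 0 0
0 0 0 0 0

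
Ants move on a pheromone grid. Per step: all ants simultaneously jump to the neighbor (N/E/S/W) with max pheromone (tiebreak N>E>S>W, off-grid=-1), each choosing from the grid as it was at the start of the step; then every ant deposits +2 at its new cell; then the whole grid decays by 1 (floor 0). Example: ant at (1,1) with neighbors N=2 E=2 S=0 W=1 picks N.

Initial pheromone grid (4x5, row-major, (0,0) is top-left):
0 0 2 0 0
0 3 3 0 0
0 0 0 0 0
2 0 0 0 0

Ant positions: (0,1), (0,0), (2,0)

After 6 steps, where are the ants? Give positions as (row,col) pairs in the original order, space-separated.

Step 1: ant0:(0,1)->S->(1,1) | ant1:(0,0)->E->(0,1) | ant2:(2,0)->S->(3,0)
  grid max=4 at (1,1)
Step 2: ant0:(1,1)->E->(1,2) | ant1:(0,1)->S->(1,1) | ant2:(3,0)->N->(2,0)
  grid max=5 at (1,1)
Step 3: ant0:(1,2)->W->(1,1) | ant1:(1,1)->E->(1,2) | ant2:(2,0)->S->(3,0)
  grid max=6 at (1,1)
Step 4: ant0:(1,1)->E->(1,2) | ant1:(1,2)->W->(1,1) | ant2:(3,0)->N->(2,0)
  grid max=7 at (1,1)
Step 5: ant0:(1,2)->W->(1,1) | ant1:(1,1)->E->(1,2) | ant2:(2,0)->S->(3,0)
  grid max=8 at (1,1)
Step 6: ant0:(1,1)->E->(1,2) | ant1:(1,2)->W->(1,1) | ant2:(3,0)->N->(2,0)
  grid max=9 at (1,1)

(1,2) (1,1) (2,0)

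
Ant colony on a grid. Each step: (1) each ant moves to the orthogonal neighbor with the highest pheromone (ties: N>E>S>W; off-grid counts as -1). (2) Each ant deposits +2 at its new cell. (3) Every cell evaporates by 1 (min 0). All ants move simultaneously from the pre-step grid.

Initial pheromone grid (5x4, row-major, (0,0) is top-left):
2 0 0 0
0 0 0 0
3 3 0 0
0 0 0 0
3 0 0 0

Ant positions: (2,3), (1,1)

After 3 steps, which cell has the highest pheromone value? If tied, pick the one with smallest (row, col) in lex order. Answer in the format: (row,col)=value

Answer: (2,1)=4

Derivation:
Step 1: ant0:(2,3)->N->(1,3) | ant1:(1,1)->S->(2,1)
  grid max=4 at (2,1)
Step 2: ant0:(1,3)->N->(0,3) | ant1:(2,1)->W->(2,0)
  grid max=3 at (2,0)
Step 3: ant0:(0,3)->S->(1,3) | ant1:(2,0)->E->(2,1)
  grid max=4 at (2,1)
Final grid:
  0 0 0 0
  0 0 0 1
  2 4 0 0
  0 0 0 0
  0 0 0 0
Max pheromone 4 at (2,1)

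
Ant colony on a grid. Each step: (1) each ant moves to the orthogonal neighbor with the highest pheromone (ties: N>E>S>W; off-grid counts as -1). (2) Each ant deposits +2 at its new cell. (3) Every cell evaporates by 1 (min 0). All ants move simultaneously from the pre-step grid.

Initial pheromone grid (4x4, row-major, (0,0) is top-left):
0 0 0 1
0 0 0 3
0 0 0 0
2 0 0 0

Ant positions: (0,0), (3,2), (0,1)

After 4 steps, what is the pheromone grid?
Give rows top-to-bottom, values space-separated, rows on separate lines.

After step 1: ants at (0,1),(2,2),(0,2)
  0 1 1 0
  0 0 0 2
  0 0 1 0
  1 0 0 0
After step 2: ants at (0,2),(1,2),(0,1)
  0 2 2 0
  0 0 1 1
  0 0 0 0
  0 0 0 0
After step 3: ants at (0,1),(0,2),(0,2)
  0 3 5 0
  0 0 0 0
  0 0 0 0
  0 0 0 0
After step 4: ants at (0,2),(0,1),(0,1)
  0 6 6 0
  0 0 0 0
  0 0 0 0
  0 0 0 0

0 6 6 0
0 0 0 0
0 0 0 0
0 0 0 0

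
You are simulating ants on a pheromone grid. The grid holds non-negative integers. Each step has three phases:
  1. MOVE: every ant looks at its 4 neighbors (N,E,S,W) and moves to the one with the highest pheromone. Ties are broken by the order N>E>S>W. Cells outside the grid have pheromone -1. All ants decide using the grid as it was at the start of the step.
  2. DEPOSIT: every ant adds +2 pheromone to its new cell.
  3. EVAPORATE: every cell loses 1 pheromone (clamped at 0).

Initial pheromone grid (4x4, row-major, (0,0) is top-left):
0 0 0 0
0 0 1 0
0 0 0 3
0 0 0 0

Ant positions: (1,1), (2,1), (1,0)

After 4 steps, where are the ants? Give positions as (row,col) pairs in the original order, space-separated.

Step 1: ant0:(1,1)->E->(1,2) | ant1:(2,1)->N->(1,1) | ant2:(1,0)->N->(0,0)
  grid max=2 at (1,2)
Step 2: ant0:(1,2)->W->(1,1) | ant1:(1,1)->E->(1,2) | ant2:(0,0)->E->(0,1)
  grid max=3 at (1,2)
Step 3: ant0:(1,1)->E->(1,2) | ant1:(1,2)->W->(1,1) | ant2:(0,1)->S->(1,1)
  grid max=5 at (1,1)
Step 4: ant0:(1,2)->W->(1,1) | ant1:(1,1)->E->(1,2) | ant2:(1,1)->E->(1,2)
  grid max=7 at (1,2)

(1,1) (1,2) (1,2)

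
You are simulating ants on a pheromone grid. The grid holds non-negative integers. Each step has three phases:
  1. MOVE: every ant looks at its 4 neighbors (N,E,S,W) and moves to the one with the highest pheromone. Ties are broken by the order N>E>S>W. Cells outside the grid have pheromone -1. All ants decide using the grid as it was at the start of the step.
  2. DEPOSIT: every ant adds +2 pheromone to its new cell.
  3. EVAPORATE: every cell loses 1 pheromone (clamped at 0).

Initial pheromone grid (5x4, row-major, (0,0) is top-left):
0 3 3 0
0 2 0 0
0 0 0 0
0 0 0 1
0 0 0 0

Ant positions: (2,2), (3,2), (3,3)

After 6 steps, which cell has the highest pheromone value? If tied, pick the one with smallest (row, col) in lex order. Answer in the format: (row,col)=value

Answer: (3,3)=7

Derivation:
Step 1: ant0:(2,2)->N->(1,2) | ant1:(3,2)->E->(3,3) | ant2:(3,3)->N->(2,3)
  grid max=2 at (0,1)
Step 2: ant0:(1,2)->N->(0,2) | ant1:(3,3)->N->(2,3) | ant2:(2,3)->S->(3,3)
  grid max=3 at (0,2)
Step 3: ant0:(0,2)->W->(0,1) | ant1:(2,3)->S->(3,3) | ant2:(3,3)->N->(2,3)
  grid max=4 at (3,3)
Step 4: ant0:(0,1)->E->(0,2) | ant1:(3,3)->N->(2,3) | ant2:(2,3)->S->(3,3)
  grid max=5 at (3,3)
Step 5: ant0:(0,2)->W->(0,1) | ant1:(2,3)->S->(3,3) | ant2:(3,3)->N->(2,3)
  grid max=6 at (3,3)
Step 6: ant0:(0,1)->E->(0,2) | ant1:(3,3)->N->(2,3) | ant2:(2,3)->S->(3,3)
  grid max=7 at (3,3)
Final grid:
  0 1 3 0
  0 0 0 0
  0 0 0 6
  0 0 0 7
  0 0 0 0
Max pheromone 7 at (3,3)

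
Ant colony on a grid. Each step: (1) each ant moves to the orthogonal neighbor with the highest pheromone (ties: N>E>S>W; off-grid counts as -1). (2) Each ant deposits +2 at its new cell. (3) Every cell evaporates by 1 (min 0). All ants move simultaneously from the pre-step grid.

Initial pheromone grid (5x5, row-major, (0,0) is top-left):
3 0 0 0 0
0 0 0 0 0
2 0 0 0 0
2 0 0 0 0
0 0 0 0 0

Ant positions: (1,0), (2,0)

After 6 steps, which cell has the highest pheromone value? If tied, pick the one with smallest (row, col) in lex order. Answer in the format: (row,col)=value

Step 1: ant0:(1,0)->N->(0,0) | ant1:(2,0)->S->(3,0)
  grid max=4 at (0,0)
Step 2: ant0:(0,0)->E->(0,1) | ant1:(3,0)->N->(2,0)
  grid max=3 at (0,0)
Step 3: ant0:(0,1)->W->(0,0) | ant1:(2,0)->S->(3,0)
  grid max=4 at (0,0)
Step 4: ant0:(0,0)->E->(0,1) | ant1:(3,0)->N->(2,0)
  grid max=3 at (0,0)
Step 5: ant0:(0,1)->W->(0,0) | ant1:(2,0)->S->(3,0)
  grid max=4 at (0,0)
Step 6: ant0:(0,0)->E->(0,1) | ant1:(3,0)->N->(2,0)
  grid max=3 at (0,0)
Final grid:
  3 1 0 0 0
  0 0 0 0 0
  2 0 0 0 0
  2 0 0 0 0
  0 0 0 0 0
Max pheromone 3 at (0,0)

Answer: (0,0)=3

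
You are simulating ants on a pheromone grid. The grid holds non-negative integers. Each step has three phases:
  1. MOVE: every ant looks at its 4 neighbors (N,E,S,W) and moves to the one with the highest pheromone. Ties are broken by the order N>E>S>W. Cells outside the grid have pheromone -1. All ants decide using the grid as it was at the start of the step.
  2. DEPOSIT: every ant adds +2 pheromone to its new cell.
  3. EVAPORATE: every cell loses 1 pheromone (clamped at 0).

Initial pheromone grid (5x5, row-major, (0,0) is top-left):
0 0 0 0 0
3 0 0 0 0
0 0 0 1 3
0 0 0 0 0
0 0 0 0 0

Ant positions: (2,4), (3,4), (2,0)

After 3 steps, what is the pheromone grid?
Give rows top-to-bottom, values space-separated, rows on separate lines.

After step 1: ants at (2,3),(2,4),(1,0)
  0 0 0 0 0
  4 0 0 0 0
  0 0 0 2 4
  0 0 0 0 0
  0 0 0 0 0
After step 2: ants at (2,4),(2,3),(0,0)
  1 0 0 0 0
  3 0 0 0 0
  0 0 0 3 5
  0 0 0 0 0
  0 0 0 0 0
After step 3: ants at (2,3),(2,4),(1,0)
  0 0 0 0 0
  4 0 0 0 0
  0 0 0 4 6
  0 0 0 0 0
  0 0 0 0 0

0 0 0 0 0
4 0 0 0 0
0 0 0 4 6
0 0 0 0 0
0 0 0 0 0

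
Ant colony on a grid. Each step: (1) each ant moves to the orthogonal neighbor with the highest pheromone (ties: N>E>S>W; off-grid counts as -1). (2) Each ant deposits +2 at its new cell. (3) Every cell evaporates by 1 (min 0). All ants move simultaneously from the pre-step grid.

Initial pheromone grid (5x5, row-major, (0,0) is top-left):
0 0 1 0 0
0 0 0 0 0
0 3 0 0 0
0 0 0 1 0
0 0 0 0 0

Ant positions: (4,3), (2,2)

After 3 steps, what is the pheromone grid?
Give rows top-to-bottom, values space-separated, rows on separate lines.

After step 1: ants at (3,3),(2,1)
  0 0 0 0 0
  0 0 0 0 0
  0 4 0 0 0
  0 0 0 2 0
  0 0 0 0 0
After step 2: ants at (2,3),(1,1)
  0 0 0 0 0
  0 1 0 0 0
  0 3 0 1 0
  0 0 0 1 0
  0 0 0 0 0
After step 3: ants at (3,3),(2,1)
  0 0 0 0 0
  0 0 0 0 0
  0 4 0 0 0
  0 0 0 2 0
  0 0 0 0 0

0 0 0 0 0
0 0 0 0 0
0 4 0 0 0
0 0 0 2 0
0 0 0 0 0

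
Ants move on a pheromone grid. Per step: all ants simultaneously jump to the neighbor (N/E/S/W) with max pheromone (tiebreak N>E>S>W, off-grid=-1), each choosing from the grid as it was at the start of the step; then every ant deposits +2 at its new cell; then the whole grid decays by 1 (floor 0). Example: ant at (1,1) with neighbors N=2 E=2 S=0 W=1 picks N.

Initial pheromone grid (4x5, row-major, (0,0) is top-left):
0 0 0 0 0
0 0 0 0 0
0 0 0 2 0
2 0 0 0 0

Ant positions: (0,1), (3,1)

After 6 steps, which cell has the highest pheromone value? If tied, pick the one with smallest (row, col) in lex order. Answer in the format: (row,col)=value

Answer: (3,0)=2

Derivation:
Step 1: ant0:(0,1)->E->(0,2) | ant1:(3,1)->W->(3,0)
  grid max=3 at (3,0)
Step 2: ant0:(0,2)->E->(0,3) | ant1:(3,0)->N->(2,0)
  grid max=2 at (3,0)
Step 3: ant0:(0,3)->E->(0,4) | ant1:(2,0)->S->(3,0)
  grid max=3 at (3,0)
Step 4: ant0:(0,4)->S->(1,4) | ant1:(3,0)->N->(2,0)
  grid max=2 at (3,0)
Step 5: ant0:(1,4)->N->(0,4) | ant1:(2,0)->S->(3,0)
  grid max=3 at (3,0)
Step 6: ant0:(0,4)->S->(1,4) | ant1:(3,0)->N->(2,0)
  grid max=2 at (3,0)
Final grid:
  0 0 0 0 0
  0 0 0 0 1
  1 0 0 0 0
  2 0 0 0 0
Max pheromone 2 at (3,0)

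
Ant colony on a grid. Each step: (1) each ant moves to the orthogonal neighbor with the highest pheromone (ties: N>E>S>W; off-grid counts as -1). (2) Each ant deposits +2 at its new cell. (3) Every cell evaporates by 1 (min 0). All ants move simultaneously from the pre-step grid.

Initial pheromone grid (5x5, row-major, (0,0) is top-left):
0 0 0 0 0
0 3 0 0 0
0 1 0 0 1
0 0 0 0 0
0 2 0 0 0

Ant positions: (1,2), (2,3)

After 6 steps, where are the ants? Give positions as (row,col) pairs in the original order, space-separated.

Step 1: ant0:(1,2)->W->(1,1) | ant1:(2,3)->E->(2,4)
  grid max=4 at (1,1)
Step 2: ant0:(1,1)->N->(0,1) | ant1:(2,4)->N->(1,4)
  grid max=3 at (1,1)
Step 3: ant0:(0,1)->S->(1,1) | ant1:(1,4)->S->(2,4)
  grid max=4 at (1,1)
Step 4: ant0:(1,1)->N->(0,1) | ant1:(2,4)->N->(1,4)
  grid max=3 at (1,1)
Step 5: ant0:(0,1)->S->(1,1) | ant1:(1,4)->S->(2,4)
  grid max=4 at (1,1)
Step 6: ant0:(1,1)->N->(0,1) | ant1:(2,4)->N->(1,4)
  grid max=3 at (1,1)

(0,1) (1,4)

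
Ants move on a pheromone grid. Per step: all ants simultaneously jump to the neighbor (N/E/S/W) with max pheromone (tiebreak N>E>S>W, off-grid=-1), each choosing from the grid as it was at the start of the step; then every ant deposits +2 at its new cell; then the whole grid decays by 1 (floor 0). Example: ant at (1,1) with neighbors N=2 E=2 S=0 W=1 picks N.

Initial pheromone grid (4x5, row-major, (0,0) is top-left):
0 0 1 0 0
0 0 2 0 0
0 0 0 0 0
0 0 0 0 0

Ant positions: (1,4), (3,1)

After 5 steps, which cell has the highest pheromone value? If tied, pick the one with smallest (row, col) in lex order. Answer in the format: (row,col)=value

Step 1: ant0:(1,4)->N->(0,4) | ant1:(3,1)->N->(2,1)
  grid max=1 at (0,4)
Step 2: ant0:(0,4)->S->(1,4) | ant1:(2,1)->N->(1,1)
  grid max=1 at (1,1)
Step 3: ant0:(1,4)->N->(0,4) | ant1:(1,1)->N->(0,1)
  grid max=1 at (0,1)
Step 4: ant0:(0,4)->S->(1,4) | ant1:(0,1)->E->(0,2)
  grid max=1 at (0,2)
Step 5: ant0:(1,4)->N->(0,4) | ant1:(0,2)->E->(0,3)
  grid max=1 at (0,3)
Final grid:
  0 0 0 1 1
  0 0 0 0 0
  0 0 0 0 0
  0 0 0 0 0
Max pheromone 1 at (0,3)

Answer: (0,3)=1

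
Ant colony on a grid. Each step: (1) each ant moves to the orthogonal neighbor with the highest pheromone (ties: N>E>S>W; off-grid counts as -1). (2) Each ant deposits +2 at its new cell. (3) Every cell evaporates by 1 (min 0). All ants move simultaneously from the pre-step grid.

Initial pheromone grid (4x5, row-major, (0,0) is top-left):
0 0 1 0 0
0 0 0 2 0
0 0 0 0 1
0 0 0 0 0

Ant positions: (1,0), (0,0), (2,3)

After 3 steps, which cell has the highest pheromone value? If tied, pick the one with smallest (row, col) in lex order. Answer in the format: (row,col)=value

Answer: (0,0)=3

Derivation:
Step 1: ant0:(1,0)->N->(0,0) | ant1:(0,0)->E->(0,1) | ant2:(2,3)->N->(1,3)
  grid max=3 at (1,3)
Step 2: ant0:(0,0)->E->(0,1) | ant1:(0,1)->W->(0,0) | ant2:(1,3)->N->(0,3)
  grid max=2 at (0,0)
Step 3: ant0:(0,1)->W->(0,0) | ant1:(0,0)->E->(0,1) | ant2:(0,3)->S->(1,3)
  grid max=3 at (0,0)
Final grid:
  3 3 0 0 0
  0 0 0 3 0
  0 0 0 0 0
  0 0 0 0 0
Max pheromone 3 at (0,0)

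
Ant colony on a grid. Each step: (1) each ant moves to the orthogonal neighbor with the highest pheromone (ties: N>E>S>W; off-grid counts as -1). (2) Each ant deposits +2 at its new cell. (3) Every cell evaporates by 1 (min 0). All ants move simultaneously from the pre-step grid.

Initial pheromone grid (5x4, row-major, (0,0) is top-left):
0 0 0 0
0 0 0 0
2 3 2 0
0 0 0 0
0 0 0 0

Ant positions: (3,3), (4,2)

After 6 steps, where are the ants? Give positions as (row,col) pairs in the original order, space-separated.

Step 1: ant0:(3,3)->N->(2,3) | ant1:(4,2)->N->(3,2)
  grid max=2 at (2,1)
Step 2: ant0:(2,3)->W->(2,2) | ant1:(3,2)->N->(2,2)
  grid max=4 at (2,2)
Step 3: ant0:(2,2)->W->(2,1) | ant1:(2,2)->W->(2,1)
  grid max=4 at (2,1)
Step 4: ant0:(2,1)->E->(2,2) | ant1:(2,1)->E->(2,2)
  grid max=6 at (2,2)
Step 5: ant0:(2,2)->W->(2,1) | ant1:(2,2)->W->(2,1)
  grid max=6 at (2,1)
Step 6: ant0:(2,1)->E->(2,2) | ant1:(2,1)->E->(2,2)
  grid max=8 at (2,2)

(2,2) (2,2)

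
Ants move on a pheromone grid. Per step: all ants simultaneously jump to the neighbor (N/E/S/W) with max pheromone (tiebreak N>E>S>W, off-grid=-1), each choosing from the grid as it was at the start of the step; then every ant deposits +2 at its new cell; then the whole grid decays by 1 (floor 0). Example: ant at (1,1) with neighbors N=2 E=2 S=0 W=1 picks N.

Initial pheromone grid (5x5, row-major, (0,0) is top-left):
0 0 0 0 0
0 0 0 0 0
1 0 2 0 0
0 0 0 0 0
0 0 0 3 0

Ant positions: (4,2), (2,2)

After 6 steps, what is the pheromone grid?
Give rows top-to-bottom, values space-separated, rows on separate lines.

After step 1: ants at (4,3),(1,2)
  0 0 0 0 0
  0 0 1 0 0
  0 0 1 0 0
  0 0 0 0 0
  0 0 0 4 0
After step 2: ants at (3,3),(2,2)
  0 0 0 0 0
  0 0 0 0 0
  0 0 2 0 0
  0 0 0 1 0
  0 0 0 3 0
After step 3: ants at (4,3),(1,2)
  0 0 0 0 0
  0 0 1 0 0
  0 0 1 0 0
  0 0 0 0 0
  0 0 0 4 0
After step 4: ants at (3,3),(2,2)
  0 0 0 0 0
  0 0 0 0 0
  0 0 2 0 0
  0 0 0 1 0
  0 0 0 3 0
After step 5: ants at (4,3),(1,2)
  0 0 0 0 0
  0 0 1 0 0
  0 0 1 0 0
  0 0 0 0 0
  0 0 0 4 0
After step 6: ants at (3,3),(2,2)
  0 0 0 0 0
  0 0 0 0 0
  0 0 2 0 0
  0 0 0 1 0
  0 0 0 3 0

0 0 0 0 0
0 0 0 0 0
0 0 2 0 0
0 0 0 1 0
0 0 0 3 0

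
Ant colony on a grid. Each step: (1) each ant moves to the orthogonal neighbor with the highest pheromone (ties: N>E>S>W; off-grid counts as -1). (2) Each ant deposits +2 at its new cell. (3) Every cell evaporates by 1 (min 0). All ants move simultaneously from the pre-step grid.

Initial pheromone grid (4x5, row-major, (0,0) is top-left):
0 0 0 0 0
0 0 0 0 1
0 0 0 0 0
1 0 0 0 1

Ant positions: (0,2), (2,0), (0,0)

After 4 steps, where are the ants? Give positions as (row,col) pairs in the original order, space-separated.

Step 1: ant0:(0,2)->E->(0,3) | ant1:(2,0)->S->(3,0) | ant2:(0,0)->E->(0,1)
  grid max=2 at (3,0)
Step 2: ant0:(0,3)->E->(0,4) | ant1:(3,0)->N->(2,0) | ant2:(0,1)->E->(0,2)
  grid max=1 at (0,2)
Step 3: ant0:(0,4)->S->(1,4) | ant1:(2,0)->S->(3,0) | ant2:(0,2)->E->(0,3)
  grid max=2 at (3,0)
Step 4: ant0:(1,4)->N->(0,4) | ant1:(3,0)->N->(2,0) | ant2:(0,3)->E->(0,4)
  grid max=3 at (0,4)

(0,4) (2,0) (0,4)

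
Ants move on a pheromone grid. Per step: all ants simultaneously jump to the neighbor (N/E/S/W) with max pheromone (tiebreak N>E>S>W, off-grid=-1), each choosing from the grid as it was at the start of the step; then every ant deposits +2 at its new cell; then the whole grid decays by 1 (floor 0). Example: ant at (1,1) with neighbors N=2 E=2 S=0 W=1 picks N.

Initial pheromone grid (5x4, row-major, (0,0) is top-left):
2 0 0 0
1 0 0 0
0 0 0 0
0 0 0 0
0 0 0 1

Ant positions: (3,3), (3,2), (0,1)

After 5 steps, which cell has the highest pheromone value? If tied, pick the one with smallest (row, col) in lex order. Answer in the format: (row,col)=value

Step 1: ant0:(3,3)->S->(4,3) | ant1:(3,2)->N->(2,2) | ant2:(0,1)->W->(0,0)
  grid max=3 at (0,0)
Step 2: ant0:(4,3)->N->(3,3) | ant1:(2,2)->N->(1,2) | ant2:(0,0)->E->(0,1)
  grid max=2 at (0,0)
Step 3: ant0:(3,3)->S->(4,3) | ant1:(1,2)->N->(0,2) | ant2:(0,1)->W->(0,0)
  grid max=3 at (0,0)
Step 4: ant0:(4,3)->N->(3,3) | ant1:(0,2)->E->(0,3) | ant2:(0,0)->E->(0,1)
  grid max=2 at (0,0)
Step 5: ant0:(3,3)->S->(4,3) | ant1:(0,3)->S->(1,3) | ant2:(0,1)->W->(0,0)
  grid max=3 at (0,0)
Final grid:
  3 0 0 0
  0 0 0 1
  0 0 0 0
  0 0 0 0
  0 0 0 2
Max pheromone 3 at (0,0)

Answer: (0,0)=3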